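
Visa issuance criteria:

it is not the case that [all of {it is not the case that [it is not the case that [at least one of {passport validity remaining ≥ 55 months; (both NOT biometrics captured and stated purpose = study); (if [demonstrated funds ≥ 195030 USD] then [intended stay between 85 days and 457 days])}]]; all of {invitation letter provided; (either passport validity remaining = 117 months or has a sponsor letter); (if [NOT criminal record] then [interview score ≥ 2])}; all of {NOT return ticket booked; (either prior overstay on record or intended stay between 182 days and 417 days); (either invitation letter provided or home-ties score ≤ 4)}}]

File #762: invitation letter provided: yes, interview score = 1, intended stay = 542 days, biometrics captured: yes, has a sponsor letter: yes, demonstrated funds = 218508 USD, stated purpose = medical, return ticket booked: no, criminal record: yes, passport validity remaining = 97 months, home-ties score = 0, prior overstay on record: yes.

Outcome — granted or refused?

Refused

Atomic conditions:
  passport validity remaining ≥ 55 months: 97 ≥ 55 is true
  NOT biometrics captured: yes → false
  stated purpose = study: medical == study is false
  demonstrated funds ≥ 195030 USD: 218508 ≥ 195030 is true
  intended stay between 85 days and 457 days: 542 in [85, 457] is false
  invitation letter provided: yes → true
  passport validity remaining = 117 months: 97 == 117 is false
  has a sponsor letter: yes → true
  NOT criminal record: yes → false
  interview score ≥ 2: 1 ≥ 2 is false
  NOT return ticket booked: no → true
  prior overstay on record: yes → true
  intended stay between 182 days and 417 days: 542 in [182, 417] is false
  home-ties score ≤ 4: 0 ≤ 4 is true
Combine:
[1.1.1.1.2] false AND false = false
[1.1.1.1.3] true → false = false
[1.1.1.1] true OR false OR false = true
[1.1.1] NOT true = false
[1.1] NOT false = true
[1.2.2] false OR true = true
[1.2.3] false → false (antecedent false ⇒ implication holds) = true
[1.2] true AND true AND true = true
[1.3.2] true OR false = true
[1.3.3] true OR true = true
[1.3] true AND true AND true = true
[1] true AND true AND true = true
[root] NOT true = false
Overall: false → refused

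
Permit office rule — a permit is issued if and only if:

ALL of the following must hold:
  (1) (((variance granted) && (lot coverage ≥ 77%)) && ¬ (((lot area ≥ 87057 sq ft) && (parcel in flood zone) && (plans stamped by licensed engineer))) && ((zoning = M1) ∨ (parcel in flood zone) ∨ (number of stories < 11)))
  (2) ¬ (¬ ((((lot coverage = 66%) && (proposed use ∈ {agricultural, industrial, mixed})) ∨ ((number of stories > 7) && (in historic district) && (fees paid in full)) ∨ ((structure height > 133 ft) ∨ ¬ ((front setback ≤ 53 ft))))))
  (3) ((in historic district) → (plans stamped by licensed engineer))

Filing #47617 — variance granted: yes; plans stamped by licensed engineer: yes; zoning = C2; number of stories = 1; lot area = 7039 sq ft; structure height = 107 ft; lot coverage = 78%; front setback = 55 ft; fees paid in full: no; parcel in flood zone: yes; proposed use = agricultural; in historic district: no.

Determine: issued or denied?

Atomic conditions:
  variance granted: yes → true
  lot coverage ≥ 77%: 78 ≥ 77 is true
  lot area ≥ 87057 sq ft: 7039 ≥ 87057 is false
  parcel in flood zone: yes → true
  plans stamped by licensed engineer: yes → true
  zoning = M1: C2 == M1 is false
  number of stories < 11: 1 < 11 is true
  lot coverage = 66%: 78 == 66 is false
  proposed use ∈ {agricultural, industrial, mixed}: agricultural is in the set → true
  number of stories > 7: 1 > 7 is false
  in historic district: no → false
  fees paid in full: no → false
  structure height > 133 ft: 107 > 133 is false
  front setback ≤ 53 ft: 55 ≤ 53 is false
Combine:
[1.1] true AND true = true
[1.2.1] false AND true AND true = false
[1.2] NOT false = true
[1.3] false OR true OR true = true
[1] true AND true AND true = true
[2.1.1.1] false AND true = false
[2.1.1.2] false AND false AND false = false
[2.1.1.3.2] NOT false = true
[2.1.1.3] false OR true = true
[2.1.1] false OR false OR true = true
[2.1] NOT true = false
[2] NOT false = true
[3] false → true (antecedent false ⇒ implication holds) = true
[root] true AND true AND true = true
Overall: true → issued

Issued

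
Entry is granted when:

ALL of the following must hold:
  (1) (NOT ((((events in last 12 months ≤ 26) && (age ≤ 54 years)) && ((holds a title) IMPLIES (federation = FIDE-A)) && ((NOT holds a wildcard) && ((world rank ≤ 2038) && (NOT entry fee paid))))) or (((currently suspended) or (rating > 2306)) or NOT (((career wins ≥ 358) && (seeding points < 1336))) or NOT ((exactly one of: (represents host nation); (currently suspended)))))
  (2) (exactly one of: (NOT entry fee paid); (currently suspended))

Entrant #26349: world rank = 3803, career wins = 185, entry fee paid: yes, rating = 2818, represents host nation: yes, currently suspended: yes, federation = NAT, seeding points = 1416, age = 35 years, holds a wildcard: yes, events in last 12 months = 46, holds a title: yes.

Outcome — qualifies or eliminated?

Qualifies

Atomic conditions:
  events in last 12 months ≤ 26: 46 ≤ 26 is false
  age ≤ 54 years: 35 ≤ 54 is true
  holds a title: yes → true
  federation = FIDE-A: NAT == FIDE-A is false
  NOT holds a wildcard: yes → false
  world rank ≤ 2038: 3803 ≤ 2038 is false
  NOT entry fee paid: yes → false
  currently suspended: yes → true
  rating > 2306: 2818 > 2306 is true
  career wins ≥ 358: 185 ≥ 358 is false
  seeding points < 1336: 1416 < 1336 is false
  represents host nation: yes → true
Combine:
[1.1.1.1] false AND true = false
[1.1.1.2] true → false = false
[1.1.1.3.2] false AND false = false
[1.1.1.3] false AND false = false
[1.1.1] false AND false AND false = false
[1.1] NOT false = true
[1.2.1] true OR true = true
[1.2.2.1] false AND false = false
[1.2.2] NOT false = true
[1.2.3.1] exactly-one(true, true) = false
[1.2.3] NOT false = true
[1.2] true OR true OR true = true
[1] true OR true = true
[2] exactly-one(false, true) = true
[root] true AND true = true
Overall: true → qualifies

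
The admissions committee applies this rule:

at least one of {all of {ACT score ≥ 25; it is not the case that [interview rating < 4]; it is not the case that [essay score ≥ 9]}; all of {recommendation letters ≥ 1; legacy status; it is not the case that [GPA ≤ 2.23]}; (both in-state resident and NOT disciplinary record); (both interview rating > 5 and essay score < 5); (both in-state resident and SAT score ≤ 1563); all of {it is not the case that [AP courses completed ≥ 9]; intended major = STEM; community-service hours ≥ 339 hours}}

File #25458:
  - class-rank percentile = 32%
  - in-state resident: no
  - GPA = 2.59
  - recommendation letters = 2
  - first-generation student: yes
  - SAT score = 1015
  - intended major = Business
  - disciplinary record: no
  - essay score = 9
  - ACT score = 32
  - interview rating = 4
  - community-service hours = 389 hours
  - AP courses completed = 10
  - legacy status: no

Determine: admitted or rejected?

Atomic conditions:
  ACT score ≥ 25: 32 ≥ 25 is true
  interview rating < 4: 4 < 4 is false
  essay score ≥ 9: 9 ≥ 9 is true
  recommendation letters ≥ 1: 2 ≥ 1 is true
  legacy status: no → false
  GPA ≤ 2.23: 2.59 ≤ 2.23 is false
  in-state resident: no → false
  NOT disciplinary record: no → true
  interview rating > 5: 4 > 5 is false
  essay score < 5: 9 < 5 is false
  SAT score ≤ 1563: 1015 ≤ 1563 is true
  AP courses completed ≥ 9: 10 ≥ 9 is true
  intended major = STEM: Business == STEM is false
  community-service hours ≥ 339 hours: 389 ≥ 339 is true
Combine:
[1.2] NOT false = true
[1.3] NOT true = false
[1] true AND true AND false = false
[2.3] NOT false = true
[2] true AND false AND true = false
[3] false AND true = false
[4] false AND false = false
[5] false AND true = false
[6.1] NOT true = false
[6] false AND false AND true = false
[root] false OR false OR false OR false OR false OR false = false
Overall: false → rejected

Rejected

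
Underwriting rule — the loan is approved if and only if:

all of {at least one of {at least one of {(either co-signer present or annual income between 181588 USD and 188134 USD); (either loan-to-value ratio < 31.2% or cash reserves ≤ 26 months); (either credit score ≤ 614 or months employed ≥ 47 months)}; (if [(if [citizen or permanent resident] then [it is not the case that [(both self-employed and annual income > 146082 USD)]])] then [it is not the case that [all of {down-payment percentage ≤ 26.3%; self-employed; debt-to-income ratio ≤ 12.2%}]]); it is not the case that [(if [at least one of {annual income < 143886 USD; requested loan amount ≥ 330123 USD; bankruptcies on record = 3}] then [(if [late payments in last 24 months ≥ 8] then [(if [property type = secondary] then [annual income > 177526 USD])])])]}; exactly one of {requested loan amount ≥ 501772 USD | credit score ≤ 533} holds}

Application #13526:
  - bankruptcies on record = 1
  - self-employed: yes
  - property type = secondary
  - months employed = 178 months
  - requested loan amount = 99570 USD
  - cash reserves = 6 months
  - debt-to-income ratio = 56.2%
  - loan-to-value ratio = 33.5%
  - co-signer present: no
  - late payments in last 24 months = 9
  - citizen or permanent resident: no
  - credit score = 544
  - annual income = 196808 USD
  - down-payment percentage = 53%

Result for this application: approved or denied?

Atomic conditions:
  co-signer present: no → false
  annual income between 181588 USD and 188134 USD: 196808 in [181588, 188134] is false
  loan-to-value ratio < 31.2%: 33.5 < 31.2 is false
  cash reserves ≤ 26 months: 6 ≤ 26 is true
  credit score ≤ 614: 544 ≤ 614 is true
  months employed ≥ 47 months: 178 ≥ 47 is true
  citizen or permanent resident: no → false
  self-employed: yes → true
  annual income > 146082 USD: 196808 > 146082 is true
  down-payment percentage ≤ 26.3%: 53 ≤ 26.3 is false
  debt-to-income ratio ≤ 12.2%: 56.2 ≤ 12.2 is false
  annual income < 143886 USD: 196808 < 143886 is false
  requested loan amount ≥ 330123 USD: 99570 ≥ 330123 is false
  bankruptcies on record = 3: 1 == 3 is false
  late payments in last 24 months ≥ 8: 9 ≥ 8 is true
  property type = secondary: secondary == secondary is true
  annual income > 177526 USD: 196808 > 177526 is true
  requested loan amount ≥ 501772 USD: 99570 ≥ 501772 is false
  credit score ≤ 533: 544 ≤ 533 is false
Combine:
[1.1.1] false OR false = false
[1.1.2] false OR true = true
[1.1.3] true OR true = true
[1.1] false OR true OR true = true
[1.2.1.2.1] true AND true = true
[1.2.1.2] NOT true = false
[1.2.1] false → false (antecedent false ⇒ implication holds) = true
[1.2.2.1] false AND true AND false = false
[1.2.2] NOT false = true
[1.2] true → true = true
[1.3.1.1] false OR false OR false = false
[1.3.1.2.2] true → true = true
[1.3.1.2] true → true = true
[1.3.1] false → true (antecedent false ⇒ implication holds) = true
[1.3] NOT true = false
[1] true OR true OR false = true
[2] exactly-one(false, false) = false
[root] true AND false = false
Overall: false → denied

Denied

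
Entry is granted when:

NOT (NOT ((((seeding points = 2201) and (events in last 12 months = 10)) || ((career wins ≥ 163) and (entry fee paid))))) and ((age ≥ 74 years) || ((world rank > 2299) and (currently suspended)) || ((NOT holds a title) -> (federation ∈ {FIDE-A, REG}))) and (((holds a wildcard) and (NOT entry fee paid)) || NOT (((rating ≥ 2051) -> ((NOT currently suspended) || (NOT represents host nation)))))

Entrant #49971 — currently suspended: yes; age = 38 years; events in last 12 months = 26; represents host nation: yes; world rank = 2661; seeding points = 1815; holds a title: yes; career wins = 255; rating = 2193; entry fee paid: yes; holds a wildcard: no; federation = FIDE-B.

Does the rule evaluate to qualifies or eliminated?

Atomic conditions:
  seeding points = 2201: 1815 == 2201 is false
  events in last 12 months = 10: 26 == 10 is false
  career wins ≥ 163: 255 ≥ 163 is true
  entry fee paid: yes → true
  age ≥ 74 years: 38 ≥ 74 is false
  world rank > 2299: 2661 > 2299 is true
  currently suspended: yes → true
  NOT holds a title: yes → false
  federation ∈ {FIDE-A, REG}: FIDE-B is not in the set → false
  holds a wildcard: no → false
  NOT entry fee paid: yes → false
  rating ≥ 2051: 2193 ≥ 2051 is true
  NOT currently suspended: yes → false
  NOT represents host nation: yes → false
Combine:
[1.1.1.1] false AND false = false
[1.1.1.2] true AND true = true
[1.1.1] false OR true = true
[1.1] NOT true = false
[1] NOT false = true
[2.2] true AND true = true
[2.3] false → false (antecedent false ⇒ implication holds) = true
[2] false OR true OR true = true
[3.1] false AND false = false
[3.2.1.2] false OR false = false
[3.2.1] true → false = false
[3.2] NOT false = true
[3] false OR true = true
[root] true AND true AND true = true
Overall: true → qualifies

Qualifies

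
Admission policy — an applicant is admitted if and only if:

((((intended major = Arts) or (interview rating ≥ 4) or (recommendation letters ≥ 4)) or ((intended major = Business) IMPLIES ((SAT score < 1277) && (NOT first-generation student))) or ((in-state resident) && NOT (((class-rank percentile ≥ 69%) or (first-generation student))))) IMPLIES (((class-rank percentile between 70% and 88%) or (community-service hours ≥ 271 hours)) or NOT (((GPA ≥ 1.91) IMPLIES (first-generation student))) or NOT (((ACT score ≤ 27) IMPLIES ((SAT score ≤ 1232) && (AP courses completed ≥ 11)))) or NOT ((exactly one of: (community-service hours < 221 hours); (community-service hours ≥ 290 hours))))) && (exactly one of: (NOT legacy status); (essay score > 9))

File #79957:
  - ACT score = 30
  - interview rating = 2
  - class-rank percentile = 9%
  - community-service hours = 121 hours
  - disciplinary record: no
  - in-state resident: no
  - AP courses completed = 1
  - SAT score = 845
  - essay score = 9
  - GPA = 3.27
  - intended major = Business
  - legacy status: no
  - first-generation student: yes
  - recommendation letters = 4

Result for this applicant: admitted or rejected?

Rejected

Atomic conditions:
  intended major = Arts: Business == Arts is false
  interview rating ≥ 4: 2 ≥ 4 is false
  recommendation letters ≥ 4: 4 ≥ 4 is true
  intended major = Business: Business == Business is true
  SAT score < 1277: 845 < 1277 is true
  NOT first-generation student: yes → false
  in-state resident: no → false
  class-rank percentile ≥ 69%: 9 ≥ 69 is false
  first-generation student: yes → true
  class-rank percentile between 70% and 88%: 9 in [70, 88] is false
  community-service hours ≥ 271 hours: 121 ≥ 271 is false
  GPA ≥ 1.91: 3.27 ≥ 1.91 is true
  ACT score ≤ 27: 30 ≤ 27 is false
  SAT score ≤ 1232: 845 ≤ 1232 is true
  AP courses completed ≥ 11: 1 ≥ 11 is false
  community-service hours < 221 hours: 121 < 221 is true
  community-service hours ≥ 290 hours: 121 ≥ 290 is false
  NOT legacy status: no → true
  essay score > 9: 9 > 9 is false
Combine:
[1.1.1] false OR false OR true = true
[1.1.2.2] true AND false = false
[1.1.2] true → false = false
[1.1.3.2.1] false OR true = true
[1.1.3.2] NOT true = false
[1.1.3] false AND false = false
[1.1] true OR false OR false = true
[1.2.1] false OR false = false
[1.2.2.1] true → true = true
[1.2.2] NOT true = false
[1.2.3.1.2] true AND false = false
[1.2.3.1] false → false (antecedent false ⇒ implication holds) = true
[1.2.3] NOT true = false
[1.2.4.1] exactly-one(true, false) = true
[1.2.4] NOT true = false
[1.2] false OR false OR false OR false = false
[1] true → false = false
[2] exactly-one(true, false) = true
[root] false AND true = false
Overall: false → rejected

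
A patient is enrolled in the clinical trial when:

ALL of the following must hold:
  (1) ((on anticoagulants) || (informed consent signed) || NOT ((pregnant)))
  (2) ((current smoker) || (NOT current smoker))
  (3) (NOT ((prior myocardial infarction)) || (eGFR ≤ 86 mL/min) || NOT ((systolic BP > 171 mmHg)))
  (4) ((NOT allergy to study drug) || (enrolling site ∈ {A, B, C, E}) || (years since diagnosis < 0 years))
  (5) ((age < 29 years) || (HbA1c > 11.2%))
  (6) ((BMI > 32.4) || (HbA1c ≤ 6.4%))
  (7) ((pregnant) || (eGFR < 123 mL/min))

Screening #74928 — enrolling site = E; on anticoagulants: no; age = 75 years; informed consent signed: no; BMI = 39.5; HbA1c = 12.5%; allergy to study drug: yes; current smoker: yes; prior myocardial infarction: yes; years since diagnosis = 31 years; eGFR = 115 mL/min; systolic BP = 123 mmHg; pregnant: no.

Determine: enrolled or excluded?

Atomic conditions:
  on anticoagulants: no → false
  informed consent signed: no → false
  pregnant: no → false
  current smoker: yes → true
  NOT current smoker: yes → false
  prior myocardial infarction: yes → true
  eGFR ≤ 86 mL/min: 115 ≤ 86 is false
  systolic BP > 171 mmHg: 123 > 171 is false
  NOT allergy to study drug: yes → false
  enrolling site ∈ {A, B, C, E}: E is in the set → true
  years since diagnosis < 0 years: 31 < 0 is false
  age < 29 years: 75 < 29 is false
  HbA1c > 11.2%: 12.5 > 11.2 is true
  BMI > 32.4: 39.5 > 32.4 is true
  HbA1c ≤ 6.4%: 12.5 ≤ 6.4 is false
  eGFR < 123 mL/min: 115 < 123 is true
Combine:
[1.3] NOT false = true
[1] false OR false OR true = true
[2] true OR false = true
[3.1] NOT true = false
[3.3] NOT false = true
[3] false OR false OR true = true
[4] false OR true OR false = true
[5] false OR true = true
[6] true OR false = true
[7] false OR true = true
[root] true AND true AND true AND true AND true AND true AND true = true
Overall: true → enrolled

Enrolled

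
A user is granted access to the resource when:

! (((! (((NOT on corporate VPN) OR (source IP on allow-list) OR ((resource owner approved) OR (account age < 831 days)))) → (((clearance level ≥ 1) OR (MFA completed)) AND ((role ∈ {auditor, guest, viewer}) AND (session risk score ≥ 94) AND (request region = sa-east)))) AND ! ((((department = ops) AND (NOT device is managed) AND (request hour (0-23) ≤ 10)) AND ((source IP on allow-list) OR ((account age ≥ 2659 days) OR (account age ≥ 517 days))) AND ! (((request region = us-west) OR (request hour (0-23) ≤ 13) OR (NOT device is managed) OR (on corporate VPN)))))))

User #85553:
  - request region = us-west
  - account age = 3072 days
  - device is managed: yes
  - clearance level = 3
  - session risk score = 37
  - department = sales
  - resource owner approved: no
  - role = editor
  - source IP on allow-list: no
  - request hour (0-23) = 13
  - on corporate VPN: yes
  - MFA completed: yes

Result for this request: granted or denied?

Granted

Atomic conditions:
  NOT on corporate VPN: yes → false
  source IP on allow-list: no → false
  resource owner approved: no → false
  account age < 831 days: 3072 < 831 is false
  clearance level ≥ 1: 3 ≥ 1 is true
  MFA completed: yes → true
  role ∈ {auditor, guest, viewer}: editor is not in the set → false
  session risk score ≥ 94: 37 ≥ 94 is false
  request region = sa-east: us-west == sa-east is false
  department = ops: sales == ops is false
  NOT device is managed: yes → false
  request hour (0-23) ≤ 10: 13 ≤ 10 is false
  account age ≥ 2659 days: 3072 ≥ 2659 is true
  account age ≥ 517 days: 3072 ≥ 517 is true
  request region = us-west: us-west == us-west is true
  request hour (0-23) ≤ 13: 13 ≤ 13 is true
  on corporate VPN: yes → true
Combine:
[1.1.1.1.3] false OR false = false
[1.1.1.1] false OR false OR false = false
[1.1.1] NOT false = true
[1.1.2.1] true OR true = true
[1.1.2.2] false AND false AND false = false
[1.1.2] true AND false = false
[1.1] true → false = false
[1.2.1.1] false AND false AND false = false
[1.2.1.2.2] true OR true = true
[1.2.1.2] false OR true = true
[1.2.1.3.1] true OR true OR false OR true = true
[1.2.1.3] NOT true = false
[1.2.1] false AND true AND false = false
[1.2] NOT false = true
[1] false AND true = false
[root] NOT false = true
Overall: true → granted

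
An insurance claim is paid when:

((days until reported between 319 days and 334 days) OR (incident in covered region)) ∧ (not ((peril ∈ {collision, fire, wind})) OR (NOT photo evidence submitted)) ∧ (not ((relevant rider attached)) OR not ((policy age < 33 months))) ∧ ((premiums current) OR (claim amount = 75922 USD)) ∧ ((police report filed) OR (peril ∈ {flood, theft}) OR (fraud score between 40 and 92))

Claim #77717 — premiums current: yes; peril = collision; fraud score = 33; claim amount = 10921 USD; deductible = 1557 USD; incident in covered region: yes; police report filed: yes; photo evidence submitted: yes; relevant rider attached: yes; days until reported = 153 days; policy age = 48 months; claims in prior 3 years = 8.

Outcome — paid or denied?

Denied

Atomic conditions:
  days until reported between 319 days and 334 days: 153 in [319, 334] is false
  incident in covered region: yes → true
  peril ∈ {collision, fire, wind}: collision is in the set → true
  NOT photo evidence submitted: yes → false
  relevant rider attached: yes → true
  policy age < 33 months: 48 < 33 is false
  premiums current: yes → true
  claim amount = 75922 USD: 10921 == 75922 is false
  police report filed: yes → true
  peril ∈ {flood, theft}: collision is not in the set → false
  fraud score between 40 and 92: 33 in [40, 92] is false
Combine:
[1] false OR true = true
[2.1] NOT true = false
[2] false OR false = false
[3.1] NOT true = false
[3.2] NOT false = true
[3] false OR true = true
[4] true OR false = true
[5] true OR false OR false = true
[root] true AND false AND true AND true AND true = false
Overall: false → denied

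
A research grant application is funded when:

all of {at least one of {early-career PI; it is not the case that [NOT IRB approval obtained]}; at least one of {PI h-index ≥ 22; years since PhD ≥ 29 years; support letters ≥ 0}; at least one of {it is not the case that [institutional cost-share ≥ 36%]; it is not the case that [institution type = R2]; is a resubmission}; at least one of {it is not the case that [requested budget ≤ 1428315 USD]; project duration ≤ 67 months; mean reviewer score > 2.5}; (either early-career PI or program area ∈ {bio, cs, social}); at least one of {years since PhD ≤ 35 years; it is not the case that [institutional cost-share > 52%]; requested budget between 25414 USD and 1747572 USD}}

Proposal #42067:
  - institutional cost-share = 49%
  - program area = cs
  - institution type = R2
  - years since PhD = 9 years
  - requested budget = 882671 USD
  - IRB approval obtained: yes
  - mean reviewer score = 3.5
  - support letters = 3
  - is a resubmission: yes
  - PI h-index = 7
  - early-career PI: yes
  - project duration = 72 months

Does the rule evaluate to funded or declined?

Atomic conditions:
  early-career PI: yes → true
  NOT IRB approval obtained: yes → false
  PI h-index ≥ 22: 7 ≥ 22 is false
  years since PhD ≥ 29 years: 9 ≥ 29 is false
  support letters ≥ 0: 3 ≥ 0 is true
  institutional cost-share ≥ 36%: 49 ≥ 36 is true
  institution type = R2: R2 == R2 is true
  is a resubmission: yes → true
  requested budget ≤ 1428315 USD: 882671 ≤ 1428315 is true
  project duration ≤ 67 months: 72 ≤ 67 is false
  mean reviewer score > 2.5: 3.5 > 2.5 is true
  program area ∈ {bio, cs, social}: cs is in the set → true
  years since PhD ≤ 35 years: 9 ≤ 35 is true
  institutional cost-share > 52%: 49 > 52 is false
  requested budget between 25414 USD and 1747572 USD: 882671 in [25414, 1747572] is true
Combine:
[1.2] NOT false = true
[1] true OR true = true
[2] false OR false OR true = true
[3.1] NOT true = false
[3.2] NOT true = false
[3] false OR false OR true = true
[4.1] NOT true = false
[4] false OR false OR true = true
[5] true OR true = true
[6.2] NOT false = true
[6] true OR true OR true = true
[root] true AND true AND true AND true AND true AND true = true
Overall: true → funded

Funded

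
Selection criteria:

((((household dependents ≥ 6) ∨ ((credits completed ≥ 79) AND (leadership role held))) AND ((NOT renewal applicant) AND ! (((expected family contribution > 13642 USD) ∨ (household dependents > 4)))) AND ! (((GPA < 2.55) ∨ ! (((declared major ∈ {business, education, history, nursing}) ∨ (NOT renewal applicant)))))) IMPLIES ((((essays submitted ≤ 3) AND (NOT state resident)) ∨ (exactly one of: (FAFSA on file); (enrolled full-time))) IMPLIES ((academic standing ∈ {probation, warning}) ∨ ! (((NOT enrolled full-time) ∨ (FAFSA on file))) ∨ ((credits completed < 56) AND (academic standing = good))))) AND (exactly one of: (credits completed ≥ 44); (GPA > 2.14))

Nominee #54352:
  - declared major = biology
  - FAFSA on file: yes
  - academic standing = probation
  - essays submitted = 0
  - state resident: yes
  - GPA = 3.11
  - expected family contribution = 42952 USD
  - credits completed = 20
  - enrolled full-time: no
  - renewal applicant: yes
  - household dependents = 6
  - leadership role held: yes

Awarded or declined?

Atomic conditions:
  household dependents ≥ 6: 6 ≥ 6 is true
  credits completed ≥ 79: 20 ≥ 79 is false
  leadership role held: yes → true
  NOT renewal applicant: yes → false
  expected family contribution > 13642 USD: 42952 > 13642 is true
  household dependents > 4: 6 > 4 is true
  GPA < 2.55: 3.11 < 2.55 is false
  declared major ∈ {business, education, history, nursing}: biology is not in the set → false
  essays submitted ≤ 3: 0 ≤ 3 is true
  NOT state resident: yes → false
  FAFSA on file: yes → true
  enrolled full-time: no → false
  academic standing ∈ {probation, warning}: probation is in the set → true
  NOT enrolled full-time: no → true
  credits completed < 56: 20 < 56 is true
  academic standing = good: probation == good is false
  credits completed ≥ 44: 20 ≥ 44 is false
  GPA > 2.14: 3.11 > 2.14 is true
Combine:
[1.1.1.2] false AND true = false
[1.1.1] true OR false = true
[1.1.2.2.1] true OR true = true
[1.1.2.2] NOT true = false
[1.1.2] false AND false = false
[1.1.3.1.2.1] false OR false = false
[1.1.3.1.2] NOT false = true
[1.1.3.1] false OR true = true
[1.1.3] NOT true = false
[1.1] true AND false AND false = false
[1.2.1.1] true AND false = false
[1.2.1.2] exactly-one(true, false) = true
[1.2.1] false OR true = true
[1.2.2.2.1] true OR true = true
[1.2.2.2] NOT true = false
[1.2.2.3] true AND false = false
[1.2.2] true OR false OR false = true
[1.2] true → true = true
[1] false → true (antecedent false ⇒ implication holds) = true
[2] exactly-one(false, true) = true
[root] true AND true = true
Overall: true → awarded

Awarded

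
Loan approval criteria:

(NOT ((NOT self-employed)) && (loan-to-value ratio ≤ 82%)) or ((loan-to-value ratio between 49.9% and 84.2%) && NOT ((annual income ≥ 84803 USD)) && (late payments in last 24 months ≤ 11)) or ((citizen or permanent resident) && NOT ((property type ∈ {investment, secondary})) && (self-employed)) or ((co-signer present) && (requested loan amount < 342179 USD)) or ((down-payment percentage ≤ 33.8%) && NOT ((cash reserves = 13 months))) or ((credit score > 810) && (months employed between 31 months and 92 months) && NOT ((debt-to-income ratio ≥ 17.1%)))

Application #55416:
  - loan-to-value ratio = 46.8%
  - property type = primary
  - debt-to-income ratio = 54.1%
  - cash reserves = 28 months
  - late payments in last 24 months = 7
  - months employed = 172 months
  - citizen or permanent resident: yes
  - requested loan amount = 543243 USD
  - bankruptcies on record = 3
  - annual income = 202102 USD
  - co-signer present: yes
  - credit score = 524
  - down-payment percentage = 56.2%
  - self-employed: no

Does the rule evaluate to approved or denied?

Atomic conditions:
  NOT self-employed: no → true
  loan-to-value ratio ≤ 82%: 46.8 ≤ 82 is true
  loan-to-value ratio between 49.9% and 84.2%: 46.8 in [49.9, 84.2] is false
  annual income ≥ 84803 USD: 202102 ≥ 84803 is true
  late payments in last 24 months ≤ 11: 7 ≤ 11 is true
  citizen or permanent resident: yes → true
  property type ∈ {investment, secondary}: primary is not in the set → false
  self-employed: no → false
  co-signer present: yes → true
  requested loan amount < 342179 USD: 543243 < 342179 is false
  down-payment percentage ≤ 33.8%: 56.2 ≤ 33.8 is false
  cash reserves = 13 months: 28 == 13 is false
  credit score > 810: 524 > 810 is false
  months employed between 31 months and 92 months: 172 in [31, 92] is false
  debt-to-income ratio ≥ 17.1%: 54.1 ≥ 17.1 is true
Combine:
[1.1] NOT true = false
[1] false AND true = false
[2.2] NOT true = false
[2] false AND false AND true = false
[3.2] NOT false = true
[3] true AND true AND false = false
[4] true AND false = false
[5.2] NOT false = true
[5] false AND true = false
[6.3] NOT true = false
[6] false AND false AND false = false
[root] false OR false OR false OR false OR false OR false = false
Overall: false → denied

Denied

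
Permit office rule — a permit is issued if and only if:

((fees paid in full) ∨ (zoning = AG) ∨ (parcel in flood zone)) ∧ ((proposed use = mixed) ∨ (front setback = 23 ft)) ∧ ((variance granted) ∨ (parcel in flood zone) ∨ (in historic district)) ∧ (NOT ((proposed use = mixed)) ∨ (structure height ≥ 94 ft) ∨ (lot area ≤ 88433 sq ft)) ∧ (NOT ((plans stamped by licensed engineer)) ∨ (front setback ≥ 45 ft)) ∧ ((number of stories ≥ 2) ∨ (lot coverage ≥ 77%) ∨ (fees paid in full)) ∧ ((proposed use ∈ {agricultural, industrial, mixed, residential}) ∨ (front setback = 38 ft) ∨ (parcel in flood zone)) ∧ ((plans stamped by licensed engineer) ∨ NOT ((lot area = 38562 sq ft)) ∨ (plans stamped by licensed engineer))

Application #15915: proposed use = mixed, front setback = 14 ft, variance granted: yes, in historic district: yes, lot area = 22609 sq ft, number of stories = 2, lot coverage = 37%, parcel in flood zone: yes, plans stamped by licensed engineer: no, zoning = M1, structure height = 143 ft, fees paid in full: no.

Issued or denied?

Issued

Atomic conditions:
  fees paid in full: no → false
  zoning = AG: M1 == AG is false
  parcel in flood zone: yes → true
  proposed use = mixed: mixed == mixed is true
  front setback = 23 ft: 14 == 23 is false
  variance granted: yes → true
  in historic district: yes → true
  structure height ≥ 94 ft: 143 ≥ 94 is true
  lot area ≤ 88433 sq ft: 22609 ≤ 88433 is true
  plans stamped by licensed engineer: no → false
  front setback ≥ 45 ft: 14 ≥ 45 is false
  number of stories ≥ 2: 2 ≥ 2 is true
  lot coverage ≥ 77%: 37 ≥ 77 is false
  proposed use ∈ {agricultural, industrial, mixed, residential}: mixed is in the set → true
  front setback = 38 ft: 14 == 38 is false
  lot area = 38562 sq ft: 22609 == 38562 is false
Combine:
[1] false OR false OR true = true
[2] true OR false = true
[3] true OR true OR true = true
[4.1] NOT true = false
[4] false OR true OR true = true
[5.1] NOT false = true
[5] true OR false = true
[6] true OR false OR false = true
[7] true OR false OR true = true
[8.2] NOT false = true
[8] false OR true OR false = true
[root] true AND true AND true AND true AND true AND true AND true AND true = true
Overall: true → issued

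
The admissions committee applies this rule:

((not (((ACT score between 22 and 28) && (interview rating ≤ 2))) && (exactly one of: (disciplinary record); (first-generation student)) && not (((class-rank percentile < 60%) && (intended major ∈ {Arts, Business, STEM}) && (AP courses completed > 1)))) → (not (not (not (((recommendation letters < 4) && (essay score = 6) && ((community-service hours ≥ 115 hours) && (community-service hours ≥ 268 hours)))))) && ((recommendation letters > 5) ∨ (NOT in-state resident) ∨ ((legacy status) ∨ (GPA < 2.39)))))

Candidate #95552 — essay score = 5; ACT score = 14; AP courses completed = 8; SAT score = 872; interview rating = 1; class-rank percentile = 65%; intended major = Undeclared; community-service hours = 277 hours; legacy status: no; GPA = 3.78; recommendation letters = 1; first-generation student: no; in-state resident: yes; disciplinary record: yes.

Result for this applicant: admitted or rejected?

Atomic conditions:
  ACT score between 22 and 28: 14 in [22, 28] is false
  interview rating ≤ 2: 1 ≤ 2 is true
  disciplinary record: yes → true
  first-generation student: no → false
  class-rank percentile < 60%: 65 < 60 is false
  intended major ∈ {Arts, Business, STEM}: Undeclared is not in the set → false
  AP courses completed > 1: 8 > 1 is true
  recommendation letters < 4: 1 < 4 is true
  essay score = 6: 5 == 6 is false
  community-service hours ≥ 115 hours: 277 ≥ 115 is true
  community-service hours ≥ 268 hours: 277 ≥ 268 is true
  recommendation letters > 5: 1 > 5 is false
  NOT in-state resident: yes → false
  legacy status: no → false
  GPA < 2.39: 3.78 < 2.39 is false
Combine:
[1.1.1] false AND true = false
[1.1] NOT false = true
[1.2] exactly-one(true, false) = true
[1.3.1] false AND false AND true = false
[1.3] NOT false = true
[1] true AND true AND true = true
[2.1.1.1.1.3] true AND true = true
[2.1.1.1.1] true AND false AND true = false
[2.1.1.1] NOT false = true
[2.1.1] NOT true = false
[2.1] NOT false = true
[2.2.3] false OR false = false
[2.2] false OR false OR false = false
[2] true AND false = false
[root] true → false = false
Overall: false → rejected

Rejected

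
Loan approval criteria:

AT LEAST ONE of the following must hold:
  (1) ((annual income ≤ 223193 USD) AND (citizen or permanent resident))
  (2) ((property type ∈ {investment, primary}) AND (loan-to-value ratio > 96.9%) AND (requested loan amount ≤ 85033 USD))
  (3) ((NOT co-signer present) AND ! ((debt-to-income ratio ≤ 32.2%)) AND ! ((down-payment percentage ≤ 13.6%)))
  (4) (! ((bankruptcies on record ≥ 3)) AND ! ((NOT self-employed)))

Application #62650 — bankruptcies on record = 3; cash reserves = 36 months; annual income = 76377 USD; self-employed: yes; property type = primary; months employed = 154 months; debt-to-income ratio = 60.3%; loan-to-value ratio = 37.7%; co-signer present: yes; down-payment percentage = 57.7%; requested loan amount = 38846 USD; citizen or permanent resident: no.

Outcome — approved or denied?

Denied

Atomic conditions:
  annual income ≤ 223193 USD: 76377 ≤ 223193 is true
  citizen or permanent resident: no → false
  property type ∈ {investment, primary}: primary is in the set → true
  loan-to-value ratio > 96.9%: 37.7 > 96.9 is false
  requested loan amount ≤ 85033 USD: 38846 ≤ 85033 is true
  NOT co-signer present: yes → false
  debt-to-income ratio ≤ 32.2%: 60.3 ≤ 32.2 is false
  down-payment percentage ≤ 13.6%: 57.7 ≤ 13.6 is false
  bankruptcies on record ≥ 3: 3 ≥ 3 is true
  NOT self-employed: yes → false
Combine:
[1] true AND false = false
[2] true AND false AND true = false
[3.2] NOT false = true
[3.3] NOT false = true
[3] false AND true AND true = false
[4.1] NOT true = false
[4.2] NOT false = true
[4] false AND true = false
[root] false OR false OR false OR false = false
Overall: false → denied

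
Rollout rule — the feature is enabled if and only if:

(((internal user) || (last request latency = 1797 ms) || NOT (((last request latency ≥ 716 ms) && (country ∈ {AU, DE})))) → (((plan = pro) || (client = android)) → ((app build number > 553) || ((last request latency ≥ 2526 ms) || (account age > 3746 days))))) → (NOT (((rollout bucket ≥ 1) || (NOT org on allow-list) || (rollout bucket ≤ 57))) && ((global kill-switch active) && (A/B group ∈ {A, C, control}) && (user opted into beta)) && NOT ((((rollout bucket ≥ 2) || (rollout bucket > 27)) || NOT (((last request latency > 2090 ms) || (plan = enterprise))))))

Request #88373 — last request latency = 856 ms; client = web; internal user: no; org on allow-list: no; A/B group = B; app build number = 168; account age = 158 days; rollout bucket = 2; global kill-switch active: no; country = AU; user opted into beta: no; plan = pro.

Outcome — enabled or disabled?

Disabled

Atomic conditions:
  internal user: no → false
  last request latency = 1797 ms: 856 == 1797 is false
  last request latency ≥ 716 ms: 856 ≥ 716 is true
  country ∈ {AU, DE}: AU is in the set → true
  plan = pro: pro == pro is true
  client = android: web == android is false
  app build number > 553: 168 > 553 is false
  last request latency ≥ 2526 ms: 856 ≥ 2526 is false
  account age > 3746 days: 158 > 3746 is false
  rollout bucket ≥ 1: 2 ≥ 1 is true
  NOT org on allow-list: no → true
  rollout bucket ≤ 57: 2 ≤ 57 is true
  global kill-switch active: no → false
  A/B group ∈ {A, C, control}: B is not in the set → false
  user opted into beta: no → false
  rollout bucket ≥ 2: 2 ≥ 2 is true
  rollout bucket > 27: 2 > 27 is false
  last request latency > 2090 ms: 856 > 2090 is false
  plan = enterprise: pro == enterprise is false
Combine:
[1.1.3.1] true AND true = true
[1.1.3] NOT true = false
[1.1] false OR false OR false = false
[1.2.1] true OR false = true
[1.2.2.2] false OR false = false
[1.2.2] false OR false = false
[1.2] true → false = false
[1] false → false (antecedent false ⇒ implication holds) = true
[2.1.1] true OR true OR true = true
[2.1] NOT true = false
[2.2] false AND false AND false = false
[2.3.1.1] true OR false = true
[2.3.1.2.1] false OR false = false
[2.3.1.2] NOT false = true
[2.3.1] true OR true = true
[2.3] NOT true = false
[2] false AND false AND false = false
[root] true → false = false
Overall: false → disabled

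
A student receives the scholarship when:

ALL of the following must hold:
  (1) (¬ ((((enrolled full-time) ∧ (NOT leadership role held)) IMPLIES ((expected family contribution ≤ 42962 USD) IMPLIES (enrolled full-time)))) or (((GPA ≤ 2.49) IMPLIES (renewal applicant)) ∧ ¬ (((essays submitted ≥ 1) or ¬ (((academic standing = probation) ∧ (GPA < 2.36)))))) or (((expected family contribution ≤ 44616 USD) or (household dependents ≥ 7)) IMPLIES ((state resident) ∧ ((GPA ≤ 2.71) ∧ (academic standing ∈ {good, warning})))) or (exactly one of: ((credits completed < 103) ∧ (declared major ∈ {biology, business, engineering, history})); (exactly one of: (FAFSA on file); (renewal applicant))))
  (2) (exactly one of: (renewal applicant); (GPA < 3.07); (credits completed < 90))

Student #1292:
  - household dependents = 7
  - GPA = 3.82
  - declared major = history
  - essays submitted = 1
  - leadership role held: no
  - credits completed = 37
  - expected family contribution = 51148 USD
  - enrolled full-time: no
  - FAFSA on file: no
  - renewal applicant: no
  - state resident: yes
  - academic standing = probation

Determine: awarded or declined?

Atomic conditions:
  enrolled full-time: no → false
  NOT leadership role held: no → true
  expected family contribution ≤ 42962 USD: 51148 ≤ 42962 is false
  GPA ≤ 2.49: 3.82 ≤ 2.49 is false
  renewal applicant: no → false
  essays submitted ≥ 1: 1 ≥ 1 is true
  academic standing = probation: probation == probation is true
  GPA < 2.36: 3.82 < 2.36 is false
  expected family contribution ≤ 44616 USD: 51148 ≤ 44616 is false
  household dependents ≥ 7: 7 ≥ 7 is true
  state resident: yes → true
  GPA ≤ 2.71: 3.82 ≤ 2.71 is false
  academic standing ∈ {good, warning}: probation is not in the set → false
  credits completed < 103: 37 < 103 is true
  declared major ∈ {biology, business, engineering, history}: history is in the set → true
  FAFSA on file: no → false
  GPA < 3.07: 3.82 < 3.07 is false
  credits completed < 90: 37 < 90 is true
Combine:
[1.1.1.1] false AND true = false
[1.1.1.2] false → false (antecedent false ⇒ implication holds) = true
[1.1.1] false → true (antecedent false ⇒ implication holds) = true
[1.1] NOT true = false
[1.2.1] false → false (antecedent false ⇒ implication holds) = true
[1.2.2.1.2.1] true AND false = false
[1.2.2.1.2] NOT false = true
[1.2.2.1] true OR true = true
[1.2.2] NOT true = false
[1.2] true AND false = false
[1.3.1] false OR true = true
[1.3.2.2] false AND false = false
[1.3.2] true AND false = false
[1.3] true → false = false
[1.4.1] true AND true = true
[1.4.2] exactly-one(false, false) = false
[1.4] exactly-one(true, false) = true
[1] false OR false OR false OR true = true
[2] exactly-one(false, false, true) = true
[root] true AND true = true
Overall: true → awarded

Awarded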